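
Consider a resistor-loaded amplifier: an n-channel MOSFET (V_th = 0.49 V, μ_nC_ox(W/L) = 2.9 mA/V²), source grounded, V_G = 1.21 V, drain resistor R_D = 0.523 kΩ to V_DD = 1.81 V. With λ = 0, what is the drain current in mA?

I_D = 0.752 mA

V_GS = V_G = 1.21 V, so V_ov = 1.21 − 0.49 = 0.72 V.
Assume saturation: I_D = ½ k_n V_ov² = 0.5 × 2.9 × 0.72² = 0.752 mA, giving V_DS = V_DD − I_D R_D = 1.81 − 0.752 × 0.523 = 1.42 V.
V_DS = 1.42 V ≥ V_ov = 0.72 V, confirming saturation.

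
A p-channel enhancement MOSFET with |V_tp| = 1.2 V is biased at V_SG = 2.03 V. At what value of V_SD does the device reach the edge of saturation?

V_SD,sat = 0.830 V

The boundary between triode and saturation is V_SD = V_SG − |V_tp| = V_ov.
V_ov = 2.03 − 1.2 = 0.83 V.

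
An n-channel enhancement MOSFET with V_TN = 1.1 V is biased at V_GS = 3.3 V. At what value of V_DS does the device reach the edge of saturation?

V_DS,sat = 2.20 V

The boundary between triode and saturation is V_DS = V_GS − V_TN = V_ov.
V_ov = 3.3 − 1.1 = 2.2 V.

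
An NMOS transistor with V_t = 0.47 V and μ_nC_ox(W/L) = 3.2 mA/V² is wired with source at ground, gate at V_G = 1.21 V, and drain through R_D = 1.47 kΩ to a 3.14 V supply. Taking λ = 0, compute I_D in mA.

V_GS = V_G = 1.21 V, so V_ov = 1.21 − 0.47 = 0.74 V.
Assume saturation: I_D = ½ k_n V_ov² = 0.5 × 3.2 × 0.74² = 0.876 mA, giving V_DS = V_DD − I_D R_D = 3.14 − 0.876 × 1.47 = 1.85 V.
V_DS = 1.85 V ≥ V_ov = 0.74 V, confirming saturation.

I_D = 0.876 mA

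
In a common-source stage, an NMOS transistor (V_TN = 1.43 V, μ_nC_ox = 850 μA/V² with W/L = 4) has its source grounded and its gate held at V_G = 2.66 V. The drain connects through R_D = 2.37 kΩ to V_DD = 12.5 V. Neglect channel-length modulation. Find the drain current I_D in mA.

V_GS = V_G = 2.66 V, so V_ov = 2.66 − 1.43 = 1.23 V.
k_n = μ_nC_ox · (W/L) = 3.4 mA/V².
Assume saturation: I_D = ½ k_n V_ov² = 0.5 × 3.4 × 1.23² = 2.57 mA, giving V_DS = V_DD − I_D R_D = 12.5 − 2.57 × 2.37 = 6.4 V.
V_DS = 6.4 V ≥ V_ov = 1.23 V, confirming saturation.

I_D = 2.57 mA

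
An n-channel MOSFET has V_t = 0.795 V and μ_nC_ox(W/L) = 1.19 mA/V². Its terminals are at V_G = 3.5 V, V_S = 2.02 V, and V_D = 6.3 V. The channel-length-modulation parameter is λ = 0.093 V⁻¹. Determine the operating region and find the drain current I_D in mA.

Saturation; I_D = 0.390 mA

V_GS = V_G − V_S = 3.5 − 2.02 = 1.48 V; V_DS = V_D − V_S = 6.3 − 2.02 = 4.28 V.
V_ov = V_GS − V_t = 1.48 − 0.795 = 0.685 V.
Since V_DS = 4.28 V ≥ V_ov = 0.685 V, the device is in saturation.
I_D = ½ k_n V_ov² (1 + λ V_DS) = 0.5 × 1.19 × 0.685² × (1 + 0.093 × 4.28) = 0.39 mA.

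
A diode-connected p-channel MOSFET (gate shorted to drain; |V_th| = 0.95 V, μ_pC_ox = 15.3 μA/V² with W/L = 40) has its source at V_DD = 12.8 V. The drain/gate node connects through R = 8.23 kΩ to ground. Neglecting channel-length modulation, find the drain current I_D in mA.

I_D = 1.20 mA

With gate tied to drain, V_SG = V_SD ≥ V_SG − |V_th|, so the device is in saturation.
k_p = μ_pC_ox · (W/L) = 0.612 mA/V².
KCL at the drain: ½ k_p (V_SG − |V_th|)² = (V_DD − V_SG)/R.
Let x = V_SG − 0.95. Then 2.52 x² + x − 11.85 = 0, giving x = 1.98 V (positive root), so V_SG = 2.93 V.
I_D = (V_DD − V_SG)/R = (12.8 − 2.93) / 8.23 = 1.2 mA.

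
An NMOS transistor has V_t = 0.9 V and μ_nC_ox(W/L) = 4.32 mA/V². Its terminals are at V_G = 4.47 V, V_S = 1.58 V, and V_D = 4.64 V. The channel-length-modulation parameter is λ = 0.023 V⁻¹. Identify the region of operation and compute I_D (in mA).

Saturation; I_D = 9.16 mA

V_GS = V_G − V_S = 4.47 − 1.58 = 2.89 V; V_DS = V_D − V_S = 4.64 − 1.58 = 3.06 V.
V_ov = V_GS − V_t = 2.89 − 0.9 = 1.99 V.
Since V_DS = 3.06 V ≥ V_ov = 1.99 V, the device is in saturation.
I_D = ½ k_n V_ov² (1 + λ V_DS) = 0.5 × 4.32 × 1.99² × (1 + 0.023 × 3.06) = 9.16 mA.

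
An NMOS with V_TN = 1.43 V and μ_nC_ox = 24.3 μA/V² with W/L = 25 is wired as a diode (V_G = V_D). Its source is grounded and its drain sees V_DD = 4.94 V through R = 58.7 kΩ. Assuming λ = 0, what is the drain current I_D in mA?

I_D = 0.0527 mA

With gate tied to drain, V_GS = V_DS ≥ V_GS − V_TN, so the device is in saturation.
k_n = μ_nC_ox · (W/L) = 0.6075 mA/V².
KCL at the drain: ½ k_n (V_GS − V_TN)² = (V_DD − V_GS)/R.
Let x = V_GS − 1.43. Then 17.8 x² + x − 3.51 = 0, giving x = 0.417 V (positive root), so V_GS = 1.85 V.
I_D = (V_DD − V_GS)/R = (4.94 − 1.85) / 58.7 = 0.0527 mA.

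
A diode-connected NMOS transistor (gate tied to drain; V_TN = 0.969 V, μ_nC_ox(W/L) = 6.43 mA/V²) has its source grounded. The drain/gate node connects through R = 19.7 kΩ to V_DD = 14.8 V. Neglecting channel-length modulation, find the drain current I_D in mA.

I_D = 0.679 mA

With gate tied to drain, V_GS = V_DS ≥ V_GS − V_TN, so the device is in saturation.
KCL at the drain: ½ k_n (V_GS − V_TN)² = (V_DD − V_GS)/R.
Let x = V_GS − 0.969. Then 63.3 x² + x − 13.83 = 0, giving x = 0.459 V (positive root), so V_GS = 1.43 V.
I_D = (V_DD − V_GS)/R = (14.8 − 1.43) / 19.7 = 0.679 mA.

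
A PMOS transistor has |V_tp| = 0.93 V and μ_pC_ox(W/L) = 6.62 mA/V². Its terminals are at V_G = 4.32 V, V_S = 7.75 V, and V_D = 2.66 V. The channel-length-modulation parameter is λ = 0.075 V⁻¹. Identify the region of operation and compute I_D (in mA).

Saturation; I_D = 28.6 mA

V_SG = V_S − V_G = 7.75 − 4.32 = 3.43 V; V_SD = V_S − V_D = 7.75 − 2.66 = 5.09 V.
V_ov = V_SG − |V_tp| = 3.43 − 0.93 = 2.5 V.
Since V_SD = 5.09 V ≥ V_ov = 2.5 V, the device is in saturation.
I_D = ½ k_p V_ov² (1 + λ V_SD) = 0.5 × 6.62 × 2.5² × (1 + 0.075 × 5.09) = 28.6 mA.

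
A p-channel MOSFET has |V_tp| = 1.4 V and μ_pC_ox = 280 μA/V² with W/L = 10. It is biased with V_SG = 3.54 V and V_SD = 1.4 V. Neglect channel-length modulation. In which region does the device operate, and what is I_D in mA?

k_p = μ_pC_ox · (W/L) = 2.8 mA/V².
V_ov = V_SG − |V_tp| = 3.54 − 1.4 = 2.14 V.
Since V_SD = 1.4 V < V_ov = 2.14 V, the device is in the triode region.
I_D = k_p [V_ov · V_SD − ½ V_SD²] = 2.8 × [2.14 × 1.4 − 0.5 × 1.4²] = 5.64 mA.

Triode; I_D = 5.64 mA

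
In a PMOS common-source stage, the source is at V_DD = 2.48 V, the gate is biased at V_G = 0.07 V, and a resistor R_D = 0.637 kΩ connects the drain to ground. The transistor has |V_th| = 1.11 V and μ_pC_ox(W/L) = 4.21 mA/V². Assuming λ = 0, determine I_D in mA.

V_SG = V_DD − V_G = 2.48 − 0.07 = 2.41 V, so V_ov = 2.41 − 1.11 = 1.3 V.
Assume saturation: I_D = ½ k_p V_ov² = 0.5 × 4.21 × 1.3² = 3.56 mA, giving V_SD = V_DD − I_D R_D = 2.48 − 3.56 × 0.637 = 0.214 V.
But 0.214 V < V_ov = 1.3 V, so the device is actually in triode.
In triode I_D = k_p[V_ov V_SD − ½ V_SD²] and I_D = (V_DD − V_SD)/R_D. Equating: 1.34 V_SD² − 4.486 V_SD + 2.48 = 0, giving V_SD = 0.699 V (the root below V_ov).
I_D = (2.48 − 0.699) / 0.637 = 2.8 mA.

I_D = 2.80 mA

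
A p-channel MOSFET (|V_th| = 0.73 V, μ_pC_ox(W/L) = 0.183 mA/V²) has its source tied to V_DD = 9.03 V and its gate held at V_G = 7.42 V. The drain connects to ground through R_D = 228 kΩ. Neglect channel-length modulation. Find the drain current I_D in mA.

V_SG = V_DD − V_G = 9.03 − 7.42 = 1.61 V, so V_ov = 1.61 − 0.73 = 0.88 V.
Assume saturation: I_D = ½ k_p V_ov² = 0.5 × 0.183 × 0.88² = 0.0709 mA, giving V_SD = V_DD − I_D R_D = 9.03 − 0.0709 × 228 = -7.13 V.
But -7.13 V < V_ov = 0.88 V, so the device is actually in triode.
In triode I_D = k_p[V_ov V_SD − ½ V_SD²] and I_D = (V_DD − V_SD)/R_D. Equating: 20.9 V_SD² − 37.72 V_SD + 9.03 = 0, giving V_SD = 0.284 V (the root below V_ov).
I_D = (9.03 − 0.284) / 228 = 0.0384 mA.

I_D = 0.0384 mA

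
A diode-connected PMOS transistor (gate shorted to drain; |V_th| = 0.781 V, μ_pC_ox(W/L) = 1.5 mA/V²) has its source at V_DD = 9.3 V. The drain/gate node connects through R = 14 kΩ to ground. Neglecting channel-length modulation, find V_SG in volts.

With gate tied to drain, V_SG = V_SD ≥ V_SG − |V_th|, so the device is in saturation.
KCL at the drain: ½ k_p (V_SG − |V_th|)² = (V_DD − V_SG)/R.
Let x = V_SG − 0.781. Then 10.5 x² + x − 8.519 = 0, giving x = 0.854 V (positive root), so V_SG = 1.64 V.
I_D = (V_DD − V_SG)/R = (9.3 − 1.64) / 14 = 0.547 mA.

V_SG = 1.64 V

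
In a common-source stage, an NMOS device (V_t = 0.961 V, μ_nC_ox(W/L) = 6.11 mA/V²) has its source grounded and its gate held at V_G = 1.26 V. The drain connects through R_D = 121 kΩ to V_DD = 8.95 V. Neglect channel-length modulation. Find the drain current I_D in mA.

V_GS = V_G = 1.26 V, so V_ov = 1.26 − 0.961 = 0.299 V.
Assume saturation: I_D = ½ k_n V_ov² = 0.5 × 6.11 × 0.299² = 0.273 mA, giving V_DS = V_DD − I_D R_D = 8.95 − 0.273 × 121 = -24.1 V.
But -24.1 V < V_ov = 0.299 V, so the device is actually in triode.
In triode I_D = k_n[V_ov V_DS − ½ V_DS²] and I_D = (V_DD − V_DS)/R_D. Equating: 370 V_DS² − 222.1 V_DS + 8.95 = 0, giving V_DS = 0.0434 V (the root below V_ov).
I_D = (8.95 − 0.0434) / 121 = 0.0736 mA.

I_D = 0.0736 mA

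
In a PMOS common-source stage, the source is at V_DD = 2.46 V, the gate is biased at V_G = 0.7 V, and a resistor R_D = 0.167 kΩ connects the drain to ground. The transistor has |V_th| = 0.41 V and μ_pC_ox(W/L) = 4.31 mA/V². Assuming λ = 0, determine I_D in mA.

V_SG = V_DD − V_G = 2.46 − 0.7 = 1.76 V, so V_ov = 1.76 − 0.41 = 1.35 V.
Assume saturation: I_D = ½ k_p V_ov² = 0.5 × 4.31 × 1.35² = 3.93 mA, giving V_SD = V_DD − I_D R_D = 2.46 − 3.93 × 0.167 = 1.8 V.
V_SD = 1.8 V ≥ V_ov = 1.35 V, confirming saturation.

I_D = 3.93 mA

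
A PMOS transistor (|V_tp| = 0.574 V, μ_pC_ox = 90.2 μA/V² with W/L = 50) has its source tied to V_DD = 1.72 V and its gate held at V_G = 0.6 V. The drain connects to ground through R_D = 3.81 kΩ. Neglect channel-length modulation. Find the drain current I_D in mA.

I_D = 0.399 mA

V_SG = V_DD − V_G = 1.72 − 0.6 = 1.12 V, so V_ov = 1.12 − 0.574 = 0.546 V.
k_p = μ_pC_ox · (W/L) = 4.51 mA/V².
Assume saturation: I_D = ½ k_p V_ov² = 0.5 × 4.51 × 0.546² = 0.672 mA, giving V_SD = V_DD − I_D R_D = 1.72 − 0.672 × 3.81 = -0.841 V.
But -0.841 V < V_ov = 0.546 V, so the device is actually in triode.
In triode I_D = k_p[V_ov V_SD − ½ V_SD²] and I_D = (V_DD − V_SD)/R_D. Equating: 8.59 V_SD² − 10.38 V_SD + 1.72 = 0, giving V_SD = 0.198 V (the root below V_ov).
I_D = (1.72 − 0.198) / 3.81 = 0.399 mA.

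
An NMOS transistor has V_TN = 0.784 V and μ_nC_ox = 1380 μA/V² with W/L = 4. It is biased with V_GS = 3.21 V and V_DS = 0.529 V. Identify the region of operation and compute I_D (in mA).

Triode; I_D = 6.31 mA

k_n = μ_nC_ox · (W/L) = 5.52 mA/V².
V_ov = V_GS − V_TN = 3.21 − 0.784 = 2.43 V.
Since V_DS = 0.529 V < V_ov = 2.43 V, the device is in the triode region.
I_D = k_n [V_ov · V_DS − ½ V_DS²] = 5.52 × [2.43 × 0.529 − 0.5 × 0.529²] = 6.31 mA.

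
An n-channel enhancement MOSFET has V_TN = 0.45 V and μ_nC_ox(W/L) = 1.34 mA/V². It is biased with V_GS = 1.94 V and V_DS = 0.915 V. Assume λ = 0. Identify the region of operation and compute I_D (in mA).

Triode; I_D = 1.27 mA

V_ov = V_GS − V_TN = 1.94 − 0.45 = 1.49 V.
Since V_DS = 0.915 V < V_ov = 1.49 V, the device is in the triode region.
I_D = k_n [V_ov · V_DS − ½ V_DS²] = 1.34 × [1.49 × 0.915 − 0.5 × 0.915²] = 1.27 mA.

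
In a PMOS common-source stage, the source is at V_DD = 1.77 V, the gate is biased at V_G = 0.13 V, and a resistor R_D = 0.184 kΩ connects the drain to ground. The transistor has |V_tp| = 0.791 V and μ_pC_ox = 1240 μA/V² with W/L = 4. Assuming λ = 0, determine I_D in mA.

V_SG = V_DD − V_G = 1.77 − 0.13 = 1.64 V, so V_ov = 1.64 − 0.791 = 0.849 V.
k_p = μ_pC_ox · (W/L) = 4.96 mA/V².
Assume saturation: I_D = ½ k_p V_ov² = 0.5 × 4.96 × 0.849² = 1.79 mA, giving V_SD = V_DD − I_D R_D = 1.77 − 1.79 × 0.184 = 1.44 V.
V_SD = 1.44 V ≥ V_ov = 0.849 V, confirming saturation.

I_D = 1.79 mA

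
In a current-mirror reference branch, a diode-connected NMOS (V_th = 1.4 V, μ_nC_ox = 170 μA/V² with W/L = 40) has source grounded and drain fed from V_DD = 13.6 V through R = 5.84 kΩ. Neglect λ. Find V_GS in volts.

V_GS = 2.16 V

With gate tied to drain, V_GS = V_DS ≥ V_GS − V_th, so the device is in saturation.
k_n = μ_nC_ox · (W/L) = 6.8 mA/V².
KCL at the drain: ½ k_n (V_GS − V_th)² = (V_DD − V_GS)/R.
Let x = V_GS − 1.4. Then 19.9 x² + x − 12.2 = 0, giving x = 0.759 V (positive root), so V_GS = 2.16 V.
I_D = (V_DD − V_GS)/R = (13.6 − 2.16) / 5.84 = 1.96 mA.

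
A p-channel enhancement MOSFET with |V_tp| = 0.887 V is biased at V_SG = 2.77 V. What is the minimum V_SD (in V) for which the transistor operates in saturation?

V_SD,sat = 1.88 V

The boundary between triode and saturation is V_SD = V_SG − |V_tp| = V_ov.
V_ov = 2.77 − 0.887 = 1.88 V.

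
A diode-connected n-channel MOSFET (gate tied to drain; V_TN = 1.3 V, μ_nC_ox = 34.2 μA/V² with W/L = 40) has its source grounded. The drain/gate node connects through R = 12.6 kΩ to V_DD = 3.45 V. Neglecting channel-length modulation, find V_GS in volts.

V_GS = 1.74 V

With gate tied to drain, V_GS = V_DS ≥ V_GS − V_TN, so the device is in saturation.
k_n = μ_nC_ox · (W/L) = 1.368 mA/V².
KCL at the drain: ½ k_n (V_GS − V_TN)² = (V_DD − V_GS)/R.
Let x = V_GS − 1.3. Then 8.62 x² + x − 2.15 = 0, giving x = 0.445 V (positive root), so V_GS = 1.74 V.
I_D = (V_DD − V_GS)/R = (3.45 − 1.74) / 12.6 = 0.135 mA.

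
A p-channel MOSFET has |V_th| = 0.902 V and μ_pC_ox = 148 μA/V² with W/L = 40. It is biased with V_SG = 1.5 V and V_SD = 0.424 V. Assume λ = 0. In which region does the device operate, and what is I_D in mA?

k_p = μ_pC_ox · (W/L) = 5.92 mA/V².
V_ov = V_SG − |V_th| = 1.5 − 0.902 = 0.598 V.
Since V_SD = 0.424 V < V_ov = 0.598 V, the device is in the triode region.
I_D = k_p [V_ov · V_SD − ½ V_SD²] = 5.92 × [0.598 × 0.424 − 0.5 × 0.424²] = 0.969 mA.

Triode; I_D = 0.969 mA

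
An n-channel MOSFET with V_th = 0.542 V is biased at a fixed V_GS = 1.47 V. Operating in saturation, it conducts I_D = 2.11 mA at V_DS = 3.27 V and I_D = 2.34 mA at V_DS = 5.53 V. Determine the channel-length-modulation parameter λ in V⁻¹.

With V_GS fixed, I_D ∝ (1 + λ V_DS) in saturation, so I_D2/I_D1 = (1 + λ V_DS2)/(1 + λ V_DS1).
2.34/2.11 = 1.109 = (1 + 5.53 λ)/(1 + 3.27 λ).
Solving: λ (I_D1 V_DS2 − I_D2 V_DS1) = I_D2 − I_D1, so λ = (2.34 − 2.11) / (2.11 × 5.53 − 2.34 × 3.27) = 0.23 / 4.02 = 0.0573 V⁻¹.

λ = 0.0573 V⁻¹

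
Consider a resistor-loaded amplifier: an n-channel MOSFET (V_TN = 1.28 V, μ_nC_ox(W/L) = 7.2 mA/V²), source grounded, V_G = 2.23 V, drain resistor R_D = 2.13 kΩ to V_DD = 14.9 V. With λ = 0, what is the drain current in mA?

I_D = 3.25 mA

V_GS = V_G = 2.23 V, so V_ov = 2.23 − 1.28 = 0.95 V.
Assume saturation: I_D = ½ k_n V_ov² = 0.5 × 7.2 × 0.95² = 3.25 mA, giving V_DS = V_DD − I_D R_D = 14.9 − 3.25 × 2.13 = 7.98 V.
V_DS = 7.98 V ≥ V_ov = 0.95 V, confirming saturation.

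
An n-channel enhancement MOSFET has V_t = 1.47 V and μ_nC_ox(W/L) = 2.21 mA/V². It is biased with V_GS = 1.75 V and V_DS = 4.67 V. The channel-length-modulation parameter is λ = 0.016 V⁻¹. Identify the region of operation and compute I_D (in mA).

Saturation; I_D = 0.0931 mA

V_ov = V_GS − V_t = 1.75 − 1.47 = 0.28 V.
Since V_DS = 4.67 V ≥ V_ov = 0.28 V, the device is in saturation.
I_D = ½ k_n V_ov² (1 + λ V_DS) = 0.5 × 2.21 × 0.28² × (1 + 0.016 × 4.67) = 0.0931 mA.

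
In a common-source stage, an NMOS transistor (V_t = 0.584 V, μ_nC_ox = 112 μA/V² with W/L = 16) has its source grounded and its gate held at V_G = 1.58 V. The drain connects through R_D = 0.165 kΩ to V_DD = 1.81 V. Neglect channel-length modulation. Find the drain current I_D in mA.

V_GS = V_G = 1.58 V, so V_ov = 1.58 − 0.584 = 0.996 V.
k_n = μ_nC_ox · (W/L) = 1.792 mA/V².
Assume saturation: I_D = ½ k_n V_ov² = 0.5 × 1.792 × 0.996² = 0.889 mA, giving V_DS = V_DD − I_D R_D = 1.81 − 0.889 × 0.165 = 1.66 V.
V_DS = 1.66 V ≥ V_ov = 0.996 V, confirming saturation.

I_D = 0.889 mA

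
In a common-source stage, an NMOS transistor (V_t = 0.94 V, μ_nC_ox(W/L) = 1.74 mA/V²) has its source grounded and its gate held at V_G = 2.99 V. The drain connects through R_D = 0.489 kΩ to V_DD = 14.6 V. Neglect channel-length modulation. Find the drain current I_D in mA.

I_D = 3.66 mA

V_GS = V_G = 2.99 V, so V_ov = 2.99 − 0.94 = 2.05 V.
Assume saturation: I_D = ½ k_n V_ov² = 0.5 × 1.74 × 2.05² = 3.66 mA, giving V_DS = V_DD − I_D R_D = 14.6 − 3.66 × 0.489 = 12.8 V.
V_DS = 12.8 V ≥ V_ov = 2.05 V, confirming saturation.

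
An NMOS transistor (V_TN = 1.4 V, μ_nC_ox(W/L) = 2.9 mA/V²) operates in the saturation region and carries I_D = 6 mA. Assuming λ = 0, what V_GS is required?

In saturation I_D = ½ k_n (V_GS − V_TN)², so V_GS − V_TN = √(2 I_D / k_n) = √(2 × 6 / 2.9) = 2.03 V.
V_GS = 1.4 + 2.03 = 3.43 V.

V_GS = 3.43 V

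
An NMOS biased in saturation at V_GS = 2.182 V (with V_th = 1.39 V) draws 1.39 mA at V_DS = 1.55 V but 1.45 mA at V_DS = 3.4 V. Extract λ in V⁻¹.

With V_GS fixed, I_D ∝ (1 + λ V_DS) in saturation, so I_D2/I_D1 = (1 + λ V_DS2)/(1 + λ V_DS1).
1.45/1.39 = 1.043 = (1 + 3.4 λ)/(1 + 1.55 λ).
Solving: λ (I_D1 V_DS2 − I_D2 V_DS1) = I_D2 − I_D1, so λ = (1.45 − 1.39) / (1.39 × 3.4 − 1.45 × 1.55) = 0.06 / 2.48 = 0.0242 V⁻¹.

λ = 0.0242 V⁻¹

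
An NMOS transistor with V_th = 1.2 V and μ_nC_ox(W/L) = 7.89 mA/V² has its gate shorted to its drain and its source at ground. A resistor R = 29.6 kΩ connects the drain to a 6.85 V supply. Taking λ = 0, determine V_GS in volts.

With gate tied to drain, V_GS = V_DS ≥ V_GS − V_th, so the device is in saturation.
KCL at the drain: ½ k_n (V_GS − V_th)² = (V_DD − V_GS)/R.
Let x = V_GS − 1.2. Then 117 x² + x − 5.65 = 0, giving x = 0.216 V (positive root), so V_GS = 1.42 V.
I_D = (V_DD − V_GS)/R = (6.85 − 1.42) / 29.6 = 0.184 mA.

V_GS = 1.42 V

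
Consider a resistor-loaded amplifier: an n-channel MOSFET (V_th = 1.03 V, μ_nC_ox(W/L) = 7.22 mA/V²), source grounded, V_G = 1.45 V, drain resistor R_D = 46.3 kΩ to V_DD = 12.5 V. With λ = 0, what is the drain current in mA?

I_D = 0.268 mA

V_GS = V_G = 1.45 V, so V_ov = 1.45 − 1.03 = 0.42 V.
Assume saturation: I_D = ½ k_n V_ov² = 0.5 × 7.22 × 0.42² = 0.637 mA, giving V_DS = V_DD − I_D R_D = 12.5 − 0.637 × 46.3 = -17 V.
But -17 V < V_ov = 0.42 V, so the device is actually in triode.
In triode I_D = k_n[V_ov V_DS − ½ V_DS²] and I_D = (V_DD − V_DS)/R_D. Equating: 167 V_DS² − 141.4 V_DS + 12.5 = 0, giving V_DS = 0.1 V (the root below V_ov).
I_D = (12.5 − 0.1) / 46.3 = 0.268 mA.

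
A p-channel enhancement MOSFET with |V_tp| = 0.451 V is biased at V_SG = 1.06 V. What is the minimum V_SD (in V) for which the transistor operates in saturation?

V_SD,sat = 0.609 V

The boundary between triode and saturation is V_SD = V_SG − |V_tp| = V_ov.
V_ov = 1.06 − 0.451 = 0.609 V.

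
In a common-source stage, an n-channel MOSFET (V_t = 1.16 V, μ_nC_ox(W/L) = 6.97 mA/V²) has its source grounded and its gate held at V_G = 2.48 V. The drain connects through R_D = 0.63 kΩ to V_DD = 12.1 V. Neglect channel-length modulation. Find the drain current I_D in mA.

V_GS = V_G = 2.48 V, so V_ov = 2.48 − 1.16 = 1.32 V.
Assume saturation: I_D = ½ k_n V_ov² = 0.5 × 6.97 × 1.32² = 6.07 mA, giving V_DS = V_DD − I_D R_D = 12.1 − 6.07 × 0.63 = 8.27 V.
V_DS = 8.27 V ≥ V_ov = 1.32 V, confirming saturation.

I_D = 6.07 mA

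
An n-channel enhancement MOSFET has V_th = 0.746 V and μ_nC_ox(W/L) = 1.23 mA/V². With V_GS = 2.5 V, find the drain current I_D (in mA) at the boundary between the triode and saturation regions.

At the boundary V_DS = V_ov = V_GS − V_th = 2.5 − 0.746 = 1.75 V.
I_D = ½ k_n V_ov² = 0.5 × 1.23 × 1.75² = 1.89 mA.

I_D = 1.89 mA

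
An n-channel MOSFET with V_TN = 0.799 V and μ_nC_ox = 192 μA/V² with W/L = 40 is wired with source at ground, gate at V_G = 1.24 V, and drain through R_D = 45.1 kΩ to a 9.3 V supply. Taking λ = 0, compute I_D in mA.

I_D = 0.205 mA

V_GS = V_G = 1.24 V, so V_ov = 1.24 − 0.799 = 0.441 V.
k_n = μ_nC_ox · (W/L) = 7.68 mA/V².
Assume saturation: I_D = ½ k_n V_ov² = 0.5 × 7.68 × 0.441² = 0.747 mA, giving V_DS = V_DD − I_D R_D = 9.3 − 0.747 × 45.1 = -24.4 V.
But -24.4 V < V_ov = 0.441 V, so the device is actually in triode.
In triode I_D = k_n[V_ov V_DS − ½ V_DS²] and I_D = (V_DD − V_DS)/R_D. Equating: 173 V_DS² − 153.7 V_DS + 9.3 = 0, giving V_DS = 0.0653 V (the root below V_ov).
I_D = (9.3 − 0.0653) / 45.1 = 0.205 mA.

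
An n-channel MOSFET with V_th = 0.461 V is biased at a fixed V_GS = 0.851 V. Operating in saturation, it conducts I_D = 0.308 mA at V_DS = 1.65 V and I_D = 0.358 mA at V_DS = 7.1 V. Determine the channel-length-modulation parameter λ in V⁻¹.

λ = 0.0313 V⁻¹

With V_GS fixed, I_D ∝ (1 + λ V_DS) in saturation, so I_D2/I_D1 = (1 + λ V_DS2)/(1 + λ V_DS1).
0.358/0.308 = 1.162 = (1 + 7.1 λ)/(1 + 1.65 λ).
Solving: λ (I_D1 V_DS2 − I_D2 V_DS1) = I_D2 − I_D1, so λ = (0.358 − 0.308) / (0.308 × 7.1 − 0.358 × 1.65) = 0.05 / 1.6 = 0.0313 V⁻¹.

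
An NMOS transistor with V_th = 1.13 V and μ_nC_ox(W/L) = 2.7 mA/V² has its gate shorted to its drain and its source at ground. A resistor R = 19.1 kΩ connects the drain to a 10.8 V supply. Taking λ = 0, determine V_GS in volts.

V_GS = 1.72 V

With gate tied to drain, V_GS = V_DS ≥ V_GS − V_th, so the device is in saturation.
KCL at the drain: ½ k_n (V_GS − V_th)² = (V_DD − V_GS)/R.
Let x = V_GS − 1.13. Then 25.8 x² + x − 9.67 = 0, giving x = 0.593 V (positive root), so V_GS = 1.72 V.
I_D = (V_DD − V_GS)/R = (10.8 − 1.72) / 19.1 = 0.475 mA.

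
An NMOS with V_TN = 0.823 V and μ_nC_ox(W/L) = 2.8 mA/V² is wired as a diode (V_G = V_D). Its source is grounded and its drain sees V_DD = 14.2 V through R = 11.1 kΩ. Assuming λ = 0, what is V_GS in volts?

With gate tied to drain, V_GS = V_DS ≥ V_GS − V_TN, so the device is in saturation.
KCL at the drain: ½ k_n (V_GS − V_TN)² = (V_DD − V_GS)/R.
Let x = V_GS − 0.823. Then 15.5 x² + x − 13.38 = 0, giving x = 0.896 V (positive root), so V_GS = 1.72 V.
I_D = (V_DD − V_GS)/R = (14.2 − 1.72) / 11.1 = 1.12 mA.

V_GS = 1.72 V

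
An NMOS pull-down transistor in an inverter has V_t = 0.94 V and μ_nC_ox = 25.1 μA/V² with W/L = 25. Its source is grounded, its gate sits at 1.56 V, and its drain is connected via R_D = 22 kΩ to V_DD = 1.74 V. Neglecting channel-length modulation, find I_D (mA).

I_D = 0.0693 mA

V_GS = V_G = 1.56 V, so V_ov = 1.56 − 0.94 = 0.62 V.
k_n = μ_nC_ox · (W/L) = 0.6275 mA/V².
Assume saturation: I_D = ½ k_n V_ov² = 0.5 × 0.6275 × 0.62² = 0.121 mA, giving V_DS = V_DD − I_D R_D = 1.74 − 0.121 × 22 = -0.913 V.
But -0.913 V < V_ov = 0.62 V, so the device is actually in triode.
In triode I_D = k_n[V_ov V_DS − ½ V_DS²] and I_D = (V_DD − V_DS)/R_D. Equating: 6.9 V_DS² − 9.559 V_DS + 1.74 = 0, giving V_DS = 0.216 V (the root below V_ov).
I_D = (1.74 − 0.216) / 22 = 0.0693 mA.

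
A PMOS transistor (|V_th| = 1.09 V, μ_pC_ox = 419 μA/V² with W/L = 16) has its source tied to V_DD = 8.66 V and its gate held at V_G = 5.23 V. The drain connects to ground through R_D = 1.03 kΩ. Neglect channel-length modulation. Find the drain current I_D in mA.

I_D = 7.85 mA

V_SG = V_DD − V_G = 8.66 − 5.23 = 3.43 V, so V_ov = 3.43 − 1.09 = 2.34 V.
k_p = μ_pC_ox · (W/L) = 6.704 mA/V².
Assume saturation: I_D = ½ k_p V_ov² = 0.5 × 6.704 × 2.34² = 18.4 mA, giving V_SD = V_DD − I_D R_D = 8.66 − 18.4 × 1.03 = -10.2 V.
But -10.2 V < V_ov = 2.34 V, so the device is actually in triode.
In triode I_D = k_p[V_ov V_SD − ½ V_SD²] and I_D = (V_DD − V_SD)/R_D. Equating: 3.45 V_SD² − 17.16 V_SD + 8.66 = 0, giving V_SD = 0.57 V (the root below V_ov).
I_D = (8.66 − 0.57) / 1.03 = 7.85 mA.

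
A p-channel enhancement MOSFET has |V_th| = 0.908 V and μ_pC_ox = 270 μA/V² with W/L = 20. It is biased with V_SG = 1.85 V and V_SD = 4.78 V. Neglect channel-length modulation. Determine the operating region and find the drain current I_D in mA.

Saturation; I_D = 2.40 mA

k_p = μ_pC_ox · (W/L) = 5.4 mA/V².
V_ov = V_SG − |V_th| = 1.85 − 0.908 = 0.942 V.
Since V_SD = 4.78 V ≥ V_ov = 0.942 V, the device is in saturation.
I_D = ½ k_p V_ov² = 0.5 × 5.4 × 0.942² = 2.4 mA.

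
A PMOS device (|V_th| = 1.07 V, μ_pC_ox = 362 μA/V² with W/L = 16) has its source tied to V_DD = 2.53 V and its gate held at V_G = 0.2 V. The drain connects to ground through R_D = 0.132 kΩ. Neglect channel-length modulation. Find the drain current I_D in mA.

V_SG = V_DD − V_G = 2.53 − 0.2 = 2.33 V, so V_ov = 2.33 − 1.07 = 1.26 V.
k_p = μ_pC_ox · (W/L) = 5.792 mA/V².
Assume saturation: I_D = ½ k_p V_ov² = 0.5 × 5.792 × 1.26² = 4.6 mA, giving V_SD = V_DD − I_D R_D = 2.53 − 4.6 × 0.132 = 1.92 V.
V_SD = 1.92 V ≥ V_ov = 1.26 V, confirming saturation.

I_D = 4.60 mA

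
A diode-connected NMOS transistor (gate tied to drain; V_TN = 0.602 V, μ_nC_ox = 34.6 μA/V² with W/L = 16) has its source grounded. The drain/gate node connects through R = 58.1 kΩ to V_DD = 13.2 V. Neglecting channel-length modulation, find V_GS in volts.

With gate tied to drain, V_GS = V_DS ≥ V_GS − V_TN, so the device is in saturation.
k_n = μ_nC_ox · (W/L) = 0.5536 mA/V².
KCL at the drain: ½ k_n (V_GS − V_TN)² = (V_DD − V_GS)/R.
Let x = V_GS − 0.602. Then 16.1 x² + x − 12.6 = 0, giving x = 0.855 V (positive root), so V_GS = 1.46 V.
I_D = (V_DD − V_GS)/R = (13.2 − 1.46) / 58.1 = 0.202 mA.

V_GS = 1.46 V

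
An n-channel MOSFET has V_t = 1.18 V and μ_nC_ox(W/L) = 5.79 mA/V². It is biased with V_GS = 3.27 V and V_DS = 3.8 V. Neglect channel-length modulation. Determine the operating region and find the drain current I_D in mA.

V_ov = V_GS − V_t = 3.27 − 1.18 = 2.09 V.
Since V_DS = 3.8 V ≥ V_ov = 2.09 V, the device is in saturation.
I_D = ½ k_n V_ov² = 0.5 × 5.79 × 2.09² = 12.6 mA.

Saturation; I_D = 12.6 mA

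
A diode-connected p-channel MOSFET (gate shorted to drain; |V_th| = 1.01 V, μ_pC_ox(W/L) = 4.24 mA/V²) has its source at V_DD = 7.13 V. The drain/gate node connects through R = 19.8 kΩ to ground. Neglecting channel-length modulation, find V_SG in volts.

With gate tied to drain, V_SG = V_SD ≥ V_SG − |V_th|, so the device is in saturation.
KCL at the drain: ½ k_p (V_SG − |V_th|)² = (V_DD − V_SG)/R.
Let x = V_SG − 1.01. Then 42 x² + x − 6.12 = 0, giving x = 0.37 V (positive root), so V_SG = 1.38 V.
I_D = (V_DD − V_SG)/R = (7.13 − 1.38) / 19.8 = 0.29 mA.

V_SG = 1.38 V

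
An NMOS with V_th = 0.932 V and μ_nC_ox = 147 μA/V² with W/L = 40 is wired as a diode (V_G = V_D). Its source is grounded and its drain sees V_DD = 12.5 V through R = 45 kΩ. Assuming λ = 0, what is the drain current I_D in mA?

With gate tied to drain, V_GS = V_DS ≥ V_GS − V_th, so the device is in saturation.
k_n = μ_nC_ox · (W/L) = 5.88 mA/V².
KCL at the drain: ½ k_n (V_GS − V_th)² = (V_DD − V_GS)/R.
Let x = V_GS − 0.932. Then 132 x² + x − 11.57 = 0, giving x = 0.292 V (positive root), so V_GS = 1.22 V.
I_D = (V_DD − V_GS)/R = (12.5 − 1.22) / 45 = 0.251 mA.

I_D = 0.251 mA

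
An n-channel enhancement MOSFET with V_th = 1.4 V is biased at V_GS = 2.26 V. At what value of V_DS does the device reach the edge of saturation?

The boundary between triode and saturation is V_DS = V_GS − V_th = V_ov.
V_ov = 2.26 − 1.4 = 0.86 V.

V_DS,sat = 0.860 V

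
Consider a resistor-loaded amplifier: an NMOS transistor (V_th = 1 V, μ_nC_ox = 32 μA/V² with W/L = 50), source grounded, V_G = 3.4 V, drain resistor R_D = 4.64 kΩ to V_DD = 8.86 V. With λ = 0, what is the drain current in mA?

V_GS = V_G = 3.4 V, so V_ov = 3.4 − 1 = 2.4 V.
k_n = μ_nC_ox · (W/L) = 1.6 mA/V².
Assume saturation: I_D = ½ k_n V_ov² = 0.5 × 1.6 × 2.4² = 4.61 mA, giving V_DS = V_DD − I_D R_D = 8.86 − 4.61 × 4.64 = -12.5 V.
But -12.5 V < V_ov = 2.4 V, so the device is actually in triode.
In triode I_D = k_n[V_ov V_DS − ½ V_DS²] and I_D = (V_DD − V_DS)/R_D. Equating: 3.71 V_DS² − 18.82 V_DS + 8.86 = 0, giving V_DS = 0.525 V (the root below V_ov).
I_D = (8.86 − 0.525) / 4.64 = 1.8 mA.

I_D = 1.80 mA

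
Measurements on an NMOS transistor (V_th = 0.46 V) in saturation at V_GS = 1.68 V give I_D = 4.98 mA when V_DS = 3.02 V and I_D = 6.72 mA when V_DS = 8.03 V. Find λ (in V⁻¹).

With V_GS fixed, I_D ∝ (1 + λ V_DS) in saturation, so I_D2/I_D1 = (1 + λ V_DS2)/(1 + λ V_DS1).
6.72/4.98 = 1.349 = (1 + 8.03 λ)/(1 + 3.02 λ).
Solving: λ (I_D1 V_DS2 − I_D2 V_DS1) = I_D2 − I_D1, so λ = (6.72 − 4.98) / (4.98 × 8.03 − 6.72 × 3.02) = 1.74 / 19.7 = 0.0883 V⁻¹.

λ = 0.0883 V⁻¹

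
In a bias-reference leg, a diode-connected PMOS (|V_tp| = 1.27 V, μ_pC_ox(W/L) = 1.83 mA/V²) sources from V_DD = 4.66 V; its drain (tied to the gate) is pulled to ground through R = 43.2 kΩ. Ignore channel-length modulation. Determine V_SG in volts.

With gate tied to drain, V_SG = V_SD ≥ V_SG − |V_tp|, so the device is in saturation.
KCL at the drain: ½ k_p (V_SG − |V_tp|)² = (V_DD − V_SG)/R.
Let x = V_SG − 1.27. Then 39.5 x² + x − 3.39 = 0, giving x = 0.28 V (positive root), so V_SG = 1.55 V.
I_D = (V_DD − V_SG)/R = (4.66 − 1.55) / 43.2 = 0.072 mA.

V_SG = 1.55 V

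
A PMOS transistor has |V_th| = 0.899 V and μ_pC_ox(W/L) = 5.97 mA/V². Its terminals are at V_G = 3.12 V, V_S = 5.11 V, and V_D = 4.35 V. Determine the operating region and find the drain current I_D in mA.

Triode; I_D = 3.23 mA

V_SG = V_S − V_G = 5.11 − 3.12 = 1.99 V; V_SD = V_S − V_D = 5.11 − 4.35 = 0.76 V.
V_ov = V_SG − |V_th| = 1.99 − 0.899 = 1.09 V.
Since V_SD = 0.76 V < V_ov = 1.09 V, the device is in the triode region.
I_D = k_p [V_ov · V_SD − ½ V_SD²] = 5.97 × [1.09 × 0.76 − 0.5 × 0.76²] = 3.23 mA.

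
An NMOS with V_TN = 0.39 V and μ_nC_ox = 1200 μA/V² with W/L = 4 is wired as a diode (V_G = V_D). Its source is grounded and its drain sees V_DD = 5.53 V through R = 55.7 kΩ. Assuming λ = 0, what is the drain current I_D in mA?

I_D = 0.0888 mA

With gate tied to drain, V_GS = V_DS ≥ V_GS − V_TN, so the device is in saturation.
k_n = μ_nC_ox · (W/L) = 4.8 mA/V².
KCL at the drain: ½ k_n (V_GS − V_TN)² = (V_DD − V_GS)/R.
Let x = V_GS − 0.39. Then 134 x² + x − 5.14 = 0, giving x = 0.192 V (positive root), so V_GS = 0.582 V.
I_D = (V_DD − V_GS)/R = (5.53 − 0.582) / 55.7 = 0.0888 mA.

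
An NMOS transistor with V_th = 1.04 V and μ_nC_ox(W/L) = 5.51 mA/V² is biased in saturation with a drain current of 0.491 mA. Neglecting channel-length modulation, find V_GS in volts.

In saturation I_D = ½ k_n (V_GS − V_th)², so V_GS − V_th = √(2 I_D / k_n) = √(2 × 0.491 / 5.51) = 0.422 V.
V_GS = 1.04 + 0.422 = 1.46 V.

V_GS = 1.46 V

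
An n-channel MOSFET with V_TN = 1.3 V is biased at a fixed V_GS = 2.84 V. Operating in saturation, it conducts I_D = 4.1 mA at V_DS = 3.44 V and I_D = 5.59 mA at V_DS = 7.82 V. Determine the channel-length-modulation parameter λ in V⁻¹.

λ = 0.116 V⁻¹

With V_GS fixed, I_D ∝ (1 + λ V_DS) in saturation, so I_D2/I_D1 = (1 + λ V_DS2)/(1 + λ V_DS1).
5.59/4.1 = 1.363 = (1 + 7.82 λ)/(1 + 3.44 λ).
Solving: λ (I_D1 V_DS2 − I_D2 V_DS1) = I_D2 − I_D1, so λ = (5.59 − 4.1) / (4.1 × 7.82 − 5.59 × 3.44) = 1.49 / 12.8 = 0.116 V⁻¹.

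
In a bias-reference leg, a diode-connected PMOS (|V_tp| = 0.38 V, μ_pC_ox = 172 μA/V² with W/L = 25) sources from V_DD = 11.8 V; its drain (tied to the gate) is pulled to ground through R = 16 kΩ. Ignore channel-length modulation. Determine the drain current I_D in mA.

With gate tied to drain, V_SG = V_SD ≥ V_SG − |V_tp|, so the device is in saturation.
k_p = μ_pC_ox · (W/L) = 4.3 mA/V².
KCL at the drain: ½ k_p (V_SG − |V_tp|)² = (V_DD − V_SG)/R.
Let x = V_SG − 0.38. Then 34.4 x² + x − 11.42 = 0, giving x = 0.562 V (positive root), so V_SG = 0.942 V.
I_D = (V_DD − V_SG)/R = (11.8 − 0.942) / 16 = 0.679 mA.

I_D = 0.679 mA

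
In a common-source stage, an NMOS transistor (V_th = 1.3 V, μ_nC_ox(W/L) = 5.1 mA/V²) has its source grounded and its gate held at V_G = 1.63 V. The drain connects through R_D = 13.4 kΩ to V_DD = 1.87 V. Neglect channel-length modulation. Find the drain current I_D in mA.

V_GS = V_G = 1.63 V, so V_ov = 1.63 − 1.3 = 0.33 V.
Assume saturation: I_D = ½ k_n V_ov² = 0.5 × 5.1 × 0.33² = 0.278 mA, giving V_DS = V_DD − I_D R_D = 1.87 − 0.278 × 13.4 = -1.85 V.
But -1.85 V < V_ov = 0.33 V, so the device is actually in triode.
In triode I_D = k_n[V_ov V_DS − ½ V_DS²] and I_D = (V_DD − V_DS)/R_D. Equating: 34.2 V_DS² − 23.55 V_DS + 1.87 = 0, giving V_DS = 0.0916 V (the root below V_ov).
I_D = (1.87 − 0.0916) / 13.4 = 0.133 mA.

I_D = 0.133 mA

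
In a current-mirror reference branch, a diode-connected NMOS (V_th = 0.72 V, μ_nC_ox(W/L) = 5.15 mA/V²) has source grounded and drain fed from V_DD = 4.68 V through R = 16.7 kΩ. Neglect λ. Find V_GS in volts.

With gate tied to drain, V_GS = V_DS ≥ V_GS − V_th, so the device is in saturation.
KCL at the drain: ½ k_n (V_GS − V_th)² = (V_DD − V_GS)/R.
Let x = V_GS − 0.72. Then 43 x² + x − 3.96 = 0, giving x = 0.292 V (positive root), so V_GS = 1.01 V.
I_D = (V_DD − V_GS)/R = (4.68 − 1.01) / 16.7 = 0.22 mA.

V_GS = 1.01 V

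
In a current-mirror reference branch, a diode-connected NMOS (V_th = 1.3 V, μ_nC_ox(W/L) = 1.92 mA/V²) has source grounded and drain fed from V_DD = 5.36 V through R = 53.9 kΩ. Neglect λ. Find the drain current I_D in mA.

I_D = 0.0703 mA

With gate tied to drain, V_GS = V_DS ≥ V_GS − V_th, so the device is in saturation.
KCL at the drain: ½ k_n (V_GS − V_th)² = (V_DD − V_GS)/R.
Let x = V_GS − 1.3. Then 51.7 x² + x − 4.06 = 0, giving x = 0.271 V (positive root), so V_GS = 1.57 V.
I_D = (V_DD − V_GS)/R = (5.36 − 1.57) / 53.9 = 0.0703 mA.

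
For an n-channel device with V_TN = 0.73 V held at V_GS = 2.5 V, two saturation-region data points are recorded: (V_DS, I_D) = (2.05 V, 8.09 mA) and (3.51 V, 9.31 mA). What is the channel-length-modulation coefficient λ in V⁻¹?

λ = 0.131 V⁻¹

With V_GS fixed, I_D ∝ (1 + λ V_DS) in saturation, so I_D2/I_D1 = (1 + λ V_DS2)/(1 + λ V_DS1).
9.31/8.09 = 1.151 = (1 + 3.51 λ)/(1 + 2.05 λ).
Solving: λ (I_D1 V_DS2 − I_D2 V_DS1) = I_D2 − I_D1, so λ = (9.31 − 8.09) / (8.09 × 3.51 − 9.31 × 2.05) = 1.22 / 9.31 = 0.131 V⁻¹.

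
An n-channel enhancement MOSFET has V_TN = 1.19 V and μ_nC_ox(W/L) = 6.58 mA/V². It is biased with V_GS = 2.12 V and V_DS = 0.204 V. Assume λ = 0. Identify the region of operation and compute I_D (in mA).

Triode; I_D = 1.11 mA

V_ov = V_GS − V_TN = 2.12 − 1.19 = 0.93 V.
Since V_DS = 0.204 V < V_ov = 0.93 V, the device is in the triode region.
I_D = k_n [V_ov · V_DS − ½ V_DS²] = 6.58 × [0.93 × 0.204 − 0.5 × 0.204²] = 1.11 mA.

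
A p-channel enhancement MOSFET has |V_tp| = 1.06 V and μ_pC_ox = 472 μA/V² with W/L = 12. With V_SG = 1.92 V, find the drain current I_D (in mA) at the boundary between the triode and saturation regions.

At the boundary V_SD = V_ov = V_SG − |V_tp| = 1.92 − 1.06 = 0.86 V.
k_p = μ_pC_ox · (W/L) = 5.664 mA/V².
I_D = ½ k_p V_ov² = 0.5 × 5.664 × 0.86² = 2.09 mA.

I_D = 2.09 mA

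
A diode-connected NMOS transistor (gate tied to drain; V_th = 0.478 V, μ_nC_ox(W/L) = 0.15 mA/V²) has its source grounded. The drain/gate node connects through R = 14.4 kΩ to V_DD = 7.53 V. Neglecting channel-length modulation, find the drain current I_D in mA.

With gate tied to drain, V_GS = V_DS ≥ V_GS − V_th, so the device is in saturation.
KCL at the drain: ½ k_n (V_GS − V_th)² = (V_DD − V_GS)/R.
Let x = V_GS − 0.478. Then 1.08 x² + x − 7.052 = 0, giving x = 2.13 V (positive root), so V_GS = 2.61 V.
I_D = (V_DD − V_GS)/R = (7.53 − 2.61) / 14.4 = 0.342 mA.

I_D = 0.342 mA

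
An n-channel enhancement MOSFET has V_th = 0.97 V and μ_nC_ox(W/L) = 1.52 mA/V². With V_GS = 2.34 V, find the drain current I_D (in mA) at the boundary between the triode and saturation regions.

At the boundary V_DS = V_ov = V_GS − V_th = 2.34 − 0.97 = 1.37 V.
I_D = ½ k_n V_ov² = 0.5 × 1.52 × 1.37² = 1.43 mA.

I_D = 1.43 mA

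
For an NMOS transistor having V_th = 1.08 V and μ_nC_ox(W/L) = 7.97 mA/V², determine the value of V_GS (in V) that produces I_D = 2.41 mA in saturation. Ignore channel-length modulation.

V_GS = 1.86 V

In saturation I_D = ½ k_n (V_GS − V_th)², so V_GS − V_th = √(2 I_D / k_n) = √(2 × 2.41 / 7.97) = 0.778 V.
V_GS = 1.08 + 0.778 = 1.86 V.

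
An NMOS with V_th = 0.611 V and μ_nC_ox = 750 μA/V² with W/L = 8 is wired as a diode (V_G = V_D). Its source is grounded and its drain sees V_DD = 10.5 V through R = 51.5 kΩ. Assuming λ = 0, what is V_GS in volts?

With gate tied to drain, V_GS = V_DS ≥ V_GS − V_th, so the device is in saturation.
k_n = μ_nC_ox · (W/L) = 6 mA/V².
KCL at the drain: ½ k_n (V_GS − V_th)² = (V_DD − V_GS)/R.
Let x = V_GS − 0.611. Then 154 x² + x − 9.889 = 0, giving x = 0.25 V (positive root), so V_GS = 0.861 V.
I_D = (V_DD − V_GS)/R = (10.5 − 0.861) / 51.5 = 0.187 mA.

V_GS = 0.861 V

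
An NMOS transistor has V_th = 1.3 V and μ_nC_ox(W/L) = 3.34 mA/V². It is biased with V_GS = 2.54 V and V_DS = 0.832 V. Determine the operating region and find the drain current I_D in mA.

V_ov = V_GS − V_th = 2.54 − 1.3 = 1.24 V.
Since V_DS = 0.832 V < V_ov = 1.24 V, the device is in the triode region.
I_D = k_n [V_ov · V_DS − ½ V_DS²] = 3.34 × [1.24 × 0.832 − 0.5 × 0.832²] = 2.29 mA.

Triode; I_D = 2.29 mA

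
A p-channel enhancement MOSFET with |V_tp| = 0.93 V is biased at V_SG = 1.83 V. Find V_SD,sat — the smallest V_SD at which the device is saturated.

V_SD,sat = 0.900 V

The boundary between triode and saturation is V_SD = V_SG − |V_tp| = V_ov.
V_ov = 1.83 − 0.93 = 0.9 V.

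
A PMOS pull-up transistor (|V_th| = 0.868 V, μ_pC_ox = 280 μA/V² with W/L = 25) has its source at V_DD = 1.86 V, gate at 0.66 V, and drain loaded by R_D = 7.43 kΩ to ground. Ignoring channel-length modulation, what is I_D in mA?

I_D = 0.234 mA

V_SG = V_DD − V_G = 1.86 − 0.66 = 1.2 V, so V_ov = 1.2 − 0.868 = 0.332 V.
k_p = μ_pC_ox · (W/L) = 7 mA/V².
Assume saturation: I_D = ½ k_p V_ov² = 0.5 × 7 × 0.332² = 0.386 mA, giving V_SD = V_DD − I_D R_D = 1.86 − 0.386 × 7.43 = -1.01 V.
But -1.01 V < V_ov = 0.332 V, so the device is actually in triode.
In triode I_D = k_p[V_ov V_SD − ½ V_SD²] and I_D = (V_DD − V_SD)/R_D. Equating: 26 V_SD² − 18.27 V_SD + 1.86 = 0, giving V_SD = 0.124 V (the root below V_ov).
I_D = (1.86 − 0.124) / 7.43 = 0.234 mA.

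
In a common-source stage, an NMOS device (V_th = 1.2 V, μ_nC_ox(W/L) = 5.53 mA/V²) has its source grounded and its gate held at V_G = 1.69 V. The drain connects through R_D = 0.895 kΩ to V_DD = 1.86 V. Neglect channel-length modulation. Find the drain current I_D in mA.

I_D = 0.664 mA

V_GS = V_G = 1.69 V, so V_ov = 1.69 − 1.2 = 0.49 V.
Assume saturation: I_D = ½ k_n V_ov² = 0.5 × 5.53 × 0.49² = 0.664 mA, giving V_DS = V_DD − I_D R_D = 1.86 − 0.664 × 0.895 = 1.27 V.
V_DS = 1.27 V ≥ V_ov = 0.49 V, confirming saturation.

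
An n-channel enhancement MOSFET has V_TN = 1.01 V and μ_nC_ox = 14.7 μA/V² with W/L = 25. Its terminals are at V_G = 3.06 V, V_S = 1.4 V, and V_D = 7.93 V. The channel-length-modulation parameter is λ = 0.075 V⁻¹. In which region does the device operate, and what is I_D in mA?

V_GS = V_G − V_S = 3.06 − 1.4 = 1.66 V; V_DS = V_D − V_S = 7.93 − 1.4 = 6.53 V.
k_n = μ_nC_ox · (W/L) = 0.3675 mA/V².
V_ov = V_GS − V_TN = 1.66 − 1.01 = 0.65 V.
Since V_DS = 6.53 V ≥ V_ov = 0.65 V, the device is in saturation.
I_D = ½ k_n V_ov² (1 + λ V_DS) = 0.5 × 0.3675 × 0.65² × (1 + 0.075 × 6.53) = 0.116 mA.

Saturation; I_D = 0.116 mA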